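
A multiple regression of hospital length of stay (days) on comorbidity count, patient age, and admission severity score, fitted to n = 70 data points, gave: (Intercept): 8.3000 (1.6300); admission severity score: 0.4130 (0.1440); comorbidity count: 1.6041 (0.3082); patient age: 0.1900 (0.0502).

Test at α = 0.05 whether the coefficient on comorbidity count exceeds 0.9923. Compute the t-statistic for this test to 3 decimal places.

Read off: b = 1.6041, SE = 0.3082 for comorbidity count.
H₀: β₁ = 0.9923 vs H₁: β₁ > 0.9923.
t = (1.6041 − 0.9923) / 0.3082 = 1.985.
df = n − k − 1 = 70 − 3 − 1 = 66.
One-sided p ≈ 0.0256, which is < 0.05, so reject H₀.
There is evidence that the true slope on comorbidity count exceeds 0.9923 days per unit, holding the other predictors fixed.

t = 1.985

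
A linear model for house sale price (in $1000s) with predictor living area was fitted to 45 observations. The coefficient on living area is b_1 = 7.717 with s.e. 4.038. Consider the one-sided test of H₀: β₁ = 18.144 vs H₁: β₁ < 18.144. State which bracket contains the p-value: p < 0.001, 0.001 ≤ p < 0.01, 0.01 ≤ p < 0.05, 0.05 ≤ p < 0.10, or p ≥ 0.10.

0.001 ≤ p < 0.01

t = (7.717 − 18.144) / 4.038 = -2.582.
df = n − 2 = 45 − 2 = 43.
One-sided p = P(T_{43} < t) ≈ 0.0067.
So 0.001 ≤ p < 0.01.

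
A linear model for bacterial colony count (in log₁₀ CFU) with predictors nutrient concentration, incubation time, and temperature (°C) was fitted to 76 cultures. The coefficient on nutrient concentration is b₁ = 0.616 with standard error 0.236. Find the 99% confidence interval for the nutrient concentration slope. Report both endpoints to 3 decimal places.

df = n − k − 1 = 76 − 3 − 1 = 72.
t* = t_{0.005, 72} = 2.645852.
Margin = t* × SE = 2.645852 × 0.236 = 0.62442.
CI: 0.616 ± 0.62442 → (-0.008, 1.240).
With 99% confidence, each one-unit increase in nutrient concentration is associated with a change of between -0.008 and 1.240 log₁₀ CFU in bacterial colony count, holding the other predictors fixed.

(-0.008, 1.240)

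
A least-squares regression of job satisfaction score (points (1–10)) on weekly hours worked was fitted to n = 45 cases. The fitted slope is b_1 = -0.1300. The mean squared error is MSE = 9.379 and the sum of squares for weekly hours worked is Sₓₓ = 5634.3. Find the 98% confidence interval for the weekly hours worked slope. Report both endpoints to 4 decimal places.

SE(b_1) = √(MSE/Sₓₓ) = √(9.379/5634.3) = 0.0407998.
df = n − 2 = 43.
t* = t_{0.01, 43} = 2.41625.
Margin = t* × SE = 2.41625 × 0.0407998 = 0.098583.
CI: -0.1300 ± 0.098583 → (-0.2286, -0.0314).
With 98% confidence, each one-unit increase in weekly hours worked is associated with a change of between -0.2286 and -0.0314 points (1–10) in job satisfaction score.

(-0.2286, -0.0314)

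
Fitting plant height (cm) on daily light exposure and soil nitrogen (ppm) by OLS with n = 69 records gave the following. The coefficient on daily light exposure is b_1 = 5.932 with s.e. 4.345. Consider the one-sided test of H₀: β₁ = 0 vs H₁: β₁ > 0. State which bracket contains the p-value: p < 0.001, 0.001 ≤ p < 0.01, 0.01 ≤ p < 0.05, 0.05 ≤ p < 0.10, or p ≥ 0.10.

t = 5.932 / 4.345 = 1.365.
df = n − k − 1 = 69 − 2 − 1 = 66.
One-sided p = P(T_{66} > t) ≈ 0.0884.
So 0.05 ≤ p < 0.10.

0.05 ≤ p < 0.10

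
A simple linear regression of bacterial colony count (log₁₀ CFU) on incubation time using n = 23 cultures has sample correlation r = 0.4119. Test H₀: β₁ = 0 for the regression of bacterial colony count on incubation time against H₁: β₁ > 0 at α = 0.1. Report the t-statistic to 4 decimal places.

t = r·√(n − 2)/√(1 − r²) = 0.4119·√21/√0.830338 = 2.0714.
df = n − 2 = 21.
One-sided p ≈ 0.0254, which is < 0.1, so reject H₀.
There is evidence of a linear association between incubation time and bacterial colony count.

t = 2.0714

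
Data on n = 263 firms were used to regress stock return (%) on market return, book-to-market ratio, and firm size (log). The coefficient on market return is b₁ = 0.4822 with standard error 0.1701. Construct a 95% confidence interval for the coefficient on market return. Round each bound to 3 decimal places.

(0.147, 0.817)

df = n − k − 1 = 263 − 3 − 1 = 259.
t* = t_{0.025, 259} = 1.969166.
Margin = t* × SE = 1.969166 × 0.1701 = 0.33496.
CI: 0.4822 ± 0.33496 → (0.147, 0.817).
With 95% confidence, each one-unit increase in market return is associated with a change of between 0.147 and 0.817 % in stock return, holding the other predictors fixed.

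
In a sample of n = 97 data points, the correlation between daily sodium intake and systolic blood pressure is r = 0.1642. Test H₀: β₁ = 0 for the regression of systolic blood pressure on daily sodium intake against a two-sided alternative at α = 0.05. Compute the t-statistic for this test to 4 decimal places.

t = 1.6224

t = r·√(n − 2)/√(1 − r²) = 0.1642·√95/√0.973038 = 1.6224.
df = n − 2 = 95.
Two-sided p ≈ 0.1080, which is ≥ 0.05, so fail to reject H₀.
The data do not give significant evidence of a linear association between daily sodium intake and systolic blood pressure.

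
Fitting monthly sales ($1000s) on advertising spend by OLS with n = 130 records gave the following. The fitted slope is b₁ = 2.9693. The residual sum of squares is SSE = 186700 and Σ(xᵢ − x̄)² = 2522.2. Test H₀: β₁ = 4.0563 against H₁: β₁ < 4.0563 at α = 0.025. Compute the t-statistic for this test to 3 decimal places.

t = -1.429

MSE = SSE/(n − 2) = 186700/128 = 1458.59.
SE(b₁) = √(MSE/Sₓₓ) = √(1458.59/2522.2) = 0.760462.
t = (2.9693 − 4.0563) / 0.760462 = -1.429.
df = n − 2 = 128.
One-sided p ≈ 0.0777, which is ≥ 0.025, so fail to reject H₀.
The data do not give significant evidence that the true slope on advertising spend is below 4.0563 $1000s per unit.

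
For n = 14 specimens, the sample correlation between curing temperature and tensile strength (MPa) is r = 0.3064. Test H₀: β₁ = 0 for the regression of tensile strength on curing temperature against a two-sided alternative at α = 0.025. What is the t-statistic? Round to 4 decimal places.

t = r·√(n − 2)/√(1 − r²) = 0.3064·√12/√0.906119 = 1.1150.
df = n − 2 = 12.
Two-sided p ≈ 0.2867, which is ≥ 0.025, so fail to reject H₀.
The data do not give significant evidence of a linear association between curing temperature and tensile strength.

t = 1.1150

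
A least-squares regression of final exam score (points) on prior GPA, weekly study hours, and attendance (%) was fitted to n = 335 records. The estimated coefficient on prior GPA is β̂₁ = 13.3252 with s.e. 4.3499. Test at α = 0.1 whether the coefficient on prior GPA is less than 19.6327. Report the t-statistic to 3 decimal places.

H₀: β₁ = 19.6327 vs H₁: β₁ < 19.6327.
t = (β̂₁ − β₁⁰)/SE = (13.3252 − 19.6327) / 4.3499 = -1.450.
df = n − k − 1 = 335 − 3 − 1 = 331.
One-sided p ≈ 0.0740, which is < 0.1, so reject H₀.
There is evidence that the true slope on prior GPA is below 19.6327 points per unit, holding the other predictors fixed.

t = -1.450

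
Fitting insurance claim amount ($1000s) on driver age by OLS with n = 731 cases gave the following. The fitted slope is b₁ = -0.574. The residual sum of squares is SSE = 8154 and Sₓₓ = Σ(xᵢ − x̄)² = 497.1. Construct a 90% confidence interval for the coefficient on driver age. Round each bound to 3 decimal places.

(-0.821, -0.327)

MSE = SSE/(n − 2) = 8154/729 = 11.1852.
SE(b₁) = √(MSE/Sₓₓ) = √(11.1852/497.1) = 0.150003.
df = n − 2 = 729.
t* = t_{0.05, 729} = 1.646947.
Margin = t* × SE = 1.646947 × 0.150003 = 0.24705.
CI: -0.574 ± 0.24705 → (-0.821, -0.327).
With 90% confidence, each one-unit increase in driver age is associated with a change of between -0.821 and -0.327 $1000s in insurance claim amount.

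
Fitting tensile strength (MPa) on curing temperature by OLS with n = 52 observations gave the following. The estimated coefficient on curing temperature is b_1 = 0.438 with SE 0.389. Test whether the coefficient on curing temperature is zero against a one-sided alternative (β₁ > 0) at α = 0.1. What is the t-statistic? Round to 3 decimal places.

H₀: β₁ = 0 vs H₁: β₁ > 0.
t = (b_1 − β₁⁰)/SE = 0.438 / 0.389 = 1.126.
df = n − 2 = 52 − 2 = 50.
One-sided p ≈ 0.1328, which is ≥ 0.1, so fail to reject H₀.
The data do not give significant evidence that the true slope on curing temperature is positive.

t = 1.126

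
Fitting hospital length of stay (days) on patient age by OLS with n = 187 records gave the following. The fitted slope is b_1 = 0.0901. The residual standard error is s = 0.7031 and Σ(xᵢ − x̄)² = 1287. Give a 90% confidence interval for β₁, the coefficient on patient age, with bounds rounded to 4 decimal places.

SE(b_1) = s/√Sₓₓ = 0.7031/√1287 = 0.0195987.
df = n − 2 = 185.
t* = t_{0.05, 185} = 1.653132.
Margin = t* × SE = 1.653132 × 0.0195987 = 0.032399.
CI: 0.0901 ± 0.032399 → (0.0577, 0.1225).
With 90% confidence, each one-unit increase in patient age is associated with a change of between 0.0577 and 0.1225 days in hospital length of stay.

(0.0577, 0.1225)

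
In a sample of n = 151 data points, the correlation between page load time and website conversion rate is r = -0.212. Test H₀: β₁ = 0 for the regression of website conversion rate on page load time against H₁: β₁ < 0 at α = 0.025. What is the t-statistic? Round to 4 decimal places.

t = -2.6480

t = r·√(n − 2)/√(1 − r²) = -0.212·√149/√0.955056 = -2.6480.
df = n − 2 = 149.
One-sided p ≈ 0.0045, which is < 0.025, so reject H₀.
There is evidence of a linear association between page load time and website conversion rate.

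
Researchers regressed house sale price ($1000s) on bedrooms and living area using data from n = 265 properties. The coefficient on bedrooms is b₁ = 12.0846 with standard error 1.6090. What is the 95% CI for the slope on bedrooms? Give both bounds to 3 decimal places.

df = n − k − 1 = 265 − 2 − 1 = 262.
t* = t_{0.025, 262} = 1.96906.
Margin = t* × SE = 1.96906 × 1.6090 = 3.16822.
CI: 12.0846 ± 3.16822 → (8.916, 15.253).
With 95% confidence, each one-unit increase in bedrooms is associated with a change of between 8.916 and 15.253 $1000s in house sale price, holding the other predictors fixed.

(8.916, 15.253)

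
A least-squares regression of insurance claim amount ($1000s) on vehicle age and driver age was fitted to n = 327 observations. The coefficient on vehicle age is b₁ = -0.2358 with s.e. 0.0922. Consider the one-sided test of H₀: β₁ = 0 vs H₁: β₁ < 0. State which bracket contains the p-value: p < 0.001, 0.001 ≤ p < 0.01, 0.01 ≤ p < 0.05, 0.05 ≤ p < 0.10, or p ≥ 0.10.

0.001 ≤ p < 0.01

t = -0.2358 / 0.0922 = -2.557.
df = n − k − 1 = 327 − 2 − 1 = 324.
One-sided p = P(T_{324} < t) ≈ 0.0055.
So 0.001 ≤ p < 0.01.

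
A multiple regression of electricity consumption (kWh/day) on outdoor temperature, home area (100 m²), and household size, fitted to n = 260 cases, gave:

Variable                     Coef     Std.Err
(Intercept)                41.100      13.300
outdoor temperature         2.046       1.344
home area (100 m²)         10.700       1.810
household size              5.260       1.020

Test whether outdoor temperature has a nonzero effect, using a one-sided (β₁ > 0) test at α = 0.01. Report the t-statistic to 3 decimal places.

t = 1.522

Read off: b = 2.046, SE = 1.344 for outdoor temperature.
H₀: β₁ = 0 vs H₁: β₁ > 0.
t = 2.046 / 1.344 = 1.522.
df = n − k − 1 = 260 − 3 − 1 = 256.
One-sided p ≈ 0.0646, which is ≥ 0.01, so fail to reject H₀.
The data do not give significant evidence that the true slope on outdoor temperature is positive, holding the other predictors fixed.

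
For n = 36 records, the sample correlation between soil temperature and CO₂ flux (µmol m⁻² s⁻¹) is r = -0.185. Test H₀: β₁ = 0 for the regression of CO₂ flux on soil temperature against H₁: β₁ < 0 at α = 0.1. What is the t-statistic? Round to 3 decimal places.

t = r·√(n − 2)/√(1 − r²) = -0.185·√34/√0.965775 = -1.098.
df = n − 2 = 34.
One-sided p ≈ 0.1400, which is ≥ 0.1, so fail to reject H₀.
The data do not give significant evidence of a linear association between soil temperature and CO₂ flux.

t = -1.098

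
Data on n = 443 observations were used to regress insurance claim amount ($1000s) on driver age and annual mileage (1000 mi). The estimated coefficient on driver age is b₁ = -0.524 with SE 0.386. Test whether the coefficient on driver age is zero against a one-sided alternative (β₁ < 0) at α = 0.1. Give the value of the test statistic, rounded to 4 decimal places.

H₀: β₁ = 0 vs H₁: β₁ < 0.
t = (b₁ − β₁⁰)/SE = -0.524 / 0.386 = -1.3575.
df = n − k − 1 = 443 − 2 − 1 = 440.
One-sided p ≈ 0.0877, which is < 0.1, so reject H₀.
There is evidence that the true slope on driver age is negative, holding the other predictors fixed.

t = -1.3575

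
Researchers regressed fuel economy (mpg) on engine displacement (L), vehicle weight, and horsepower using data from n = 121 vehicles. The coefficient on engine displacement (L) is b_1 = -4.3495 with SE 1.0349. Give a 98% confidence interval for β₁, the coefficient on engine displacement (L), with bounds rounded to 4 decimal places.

df = n − k − 1 = 121 − 3 − 1 = 117.
t* = t_{0.01, 117} = 2.358642.
Margin = t* × SE = 2.358642 × 1.0349 = 2.440959.
CI: -4.3495 ± 2.440959 → (-6.7905, -1.9085).
With 98% confidence, each one-unit increase in engine displacement (L) is associated with a change of between -6.7905 and -1.9085 mpg in fuel economy, holding the other predictors fixed.

(-6.7905, -1.9085)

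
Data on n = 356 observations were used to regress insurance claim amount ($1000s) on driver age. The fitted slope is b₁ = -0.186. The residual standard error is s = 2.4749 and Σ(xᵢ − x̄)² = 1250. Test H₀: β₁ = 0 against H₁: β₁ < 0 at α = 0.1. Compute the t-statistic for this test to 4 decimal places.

t = -2.6571

SE(b₁) = s/√Sₓₓ = 2.4749/√1250 = 0.0700007.
t = -0.186 / 0.0700007 = -2.6571.
df = n − 2 = 354.
One-sided p ≈ 0.0041, which is < 0.1, so reject H₀.
There is evidence that the true slope on driver age is negative.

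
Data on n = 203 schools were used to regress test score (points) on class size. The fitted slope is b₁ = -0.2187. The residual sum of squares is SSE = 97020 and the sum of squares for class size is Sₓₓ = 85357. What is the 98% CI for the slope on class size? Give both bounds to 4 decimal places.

(-0.3950, -0.0424)

MSE = SSE/(n − 2) = 97020/201 = 482.687.
SE(b₁) = √(MSE/Sₓₓ) = √(482.687/85357) = 0.0751992.
df = n − 2 = 201.
t* = t_{0.01, 201} = 2.345043.
Margin = t* × SE = 2.345043 × 0.0751992 = 0.176345.
CI: -0.2187 ± 0.176345 → (-0.3950, -0.0424).
With 98% confidence, each one-unit increase in class size is associated with a change of between -0.3950 and -0.0424 points in test score.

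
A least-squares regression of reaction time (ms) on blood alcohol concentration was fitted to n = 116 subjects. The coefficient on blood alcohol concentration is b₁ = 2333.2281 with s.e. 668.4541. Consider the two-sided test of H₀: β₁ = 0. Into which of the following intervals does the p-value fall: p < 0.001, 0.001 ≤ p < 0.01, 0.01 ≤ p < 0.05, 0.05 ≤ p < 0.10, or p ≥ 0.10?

t = 2333.2281 / 668.4541 = 3.490.
df = n − 2 = 116 − 2 = 114.
Two-sided p = 2·P(T_{114} > |t|) ≈ 0.0007.
So p < 0.001.

p < 0.001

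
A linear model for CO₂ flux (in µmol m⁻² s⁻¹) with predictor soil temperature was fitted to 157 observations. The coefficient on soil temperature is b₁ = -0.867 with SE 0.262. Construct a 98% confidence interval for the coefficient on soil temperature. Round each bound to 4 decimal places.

df = n − 2 = 157 − 2 = 155.
t* = t_{0.01, 155} = 2.350646.
Margin = t* × SE = 2.350646 × 0.262 = 0.615869.
CI: -0.867 ± 0.615869 → (-1.4829, -0.2511).
With 98% confidence, each one-unit increase in soil temperature is associated with a change of between -1.4829 and -0.2511 µmol m⁻² s⁻¹ in CO₂ flux.

(-1.4829, -0.2511)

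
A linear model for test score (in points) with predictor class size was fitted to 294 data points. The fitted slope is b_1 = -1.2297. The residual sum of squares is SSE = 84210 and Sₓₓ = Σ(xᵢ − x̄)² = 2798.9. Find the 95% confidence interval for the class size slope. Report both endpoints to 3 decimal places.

(-1.861, -0.598)

MSE = SSE/(n − 2) = 84210/292 = 288.39.
SE(b_1) = √(MSE/Sₓₓ) = √(288.39/2798.9) = 0.320994.
df = n − 2 = 292.
t* = t_{0.025, 292} = 1.968121.
Margin = t* × SE = 1.968121 × 0.320994 = 0.63175.
CI: -1.2297 ± 0.63175 → (-1.861, -0.598).
With 95% confidence, each one-unit increase in class size is associated with a change of between -1.861 and -0.598 points in test score.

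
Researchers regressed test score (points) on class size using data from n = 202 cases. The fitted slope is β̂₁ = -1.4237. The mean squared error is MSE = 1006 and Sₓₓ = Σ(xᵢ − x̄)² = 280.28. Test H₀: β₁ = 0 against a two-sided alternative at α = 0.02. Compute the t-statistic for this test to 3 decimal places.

t = -0.751

SE(β̂₁) = √(MSE/Sₓₓ) = √(1006/280.28) = 1.89454.
t = -1.4237 / 1.89454 = -0.751.
df = n − 2 = 200.
Two-sided p ≈ 0.4532, which is ≥ 0.02, so fail to reject H₀.
The data do not give significant evidence of an association between class size and test score.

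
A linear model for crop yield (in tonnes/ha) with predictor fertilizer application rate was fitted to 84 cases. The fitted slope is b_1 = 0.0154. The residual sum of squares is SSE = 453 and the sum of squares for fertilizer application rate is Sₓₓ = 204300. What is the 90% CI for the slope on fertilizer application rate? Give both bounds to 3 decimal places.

MSE = SSE/(n − 2) = 453/82 = 5.52439.
SE(b_1) = √(MSE/Sₓₓ) = √(5.52439/204300) = 0.00520006.
df = n − 2 = 82.
t* = t_{0.05, 82} = 1.663649.
Margin = t* × SE = 1.663649 × 0.00520006 = 0.00865.
CI: 0.0154 ± 0.00865 → (0.007, 0.024).
With 90% confidence, each one-unit increase in fertilizer application rate is associated with a change of between 0.007 and 0.024 tonnes/ha in crop yield.

(0.007, 0.024)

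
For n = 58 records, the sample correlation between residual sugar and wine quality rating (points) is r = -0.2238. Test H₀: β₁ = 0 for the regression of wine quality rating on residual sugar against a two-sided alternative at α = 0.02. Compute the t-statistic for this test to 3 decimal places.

t = r·√(n − 2)/√(1 − r²) = -0.2238·√56/√0.949914 = -1.718.
df = n − 2 = 56.
Two-sided p ≈ 0.0913, which is ≥ 0.02, so fail to reject H₀.
The data do not give significant evidence of a linear association between residual sugar and wine quality rating.

t = -1.718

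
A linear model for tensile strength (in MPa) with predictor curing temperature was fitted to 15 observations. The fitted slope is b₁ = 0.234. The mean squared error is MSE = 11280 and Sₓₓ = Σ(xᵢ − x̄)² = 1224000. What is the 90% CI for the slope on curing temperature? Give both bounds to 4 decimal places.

(0.0640, 0.4040)

SE(b₁) = √(MSE/Sₓₓ) = √(11280/1224000) = 0.0959984.
df = n − 2 = 13.
t* = t_{0.05, 13} = 1.770933.
Margin = t* × SE = 1.770933 × 0.0959984 = 0.170007.
CI: 0.234 ± 0.170007 → (0.0640, 0.4040).
With 90% confidence, each one-unit increase in curing temperature is associated with a change of between 0.0640 and 0.4040 MPa in tensile strength.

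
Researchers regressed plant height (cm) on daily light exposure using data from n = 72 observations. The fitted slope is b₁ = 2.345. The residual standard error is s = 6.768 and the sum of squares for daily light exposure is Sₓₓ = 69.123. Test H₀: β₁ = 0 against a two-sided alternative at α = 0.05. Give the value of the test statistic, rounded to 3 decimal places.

t = 2.881

SE(b₁) = s/√Sₓₓ = 6.768/√69.123 = 0.814046.
t = 2.345 / 0.814046 = 2.881.
df = n − 2 = 70.
Two-sided p ≈ 0.0053, which is < 0.05, so reject H₀.
There is evidence that daily light exposure is associated with plant height.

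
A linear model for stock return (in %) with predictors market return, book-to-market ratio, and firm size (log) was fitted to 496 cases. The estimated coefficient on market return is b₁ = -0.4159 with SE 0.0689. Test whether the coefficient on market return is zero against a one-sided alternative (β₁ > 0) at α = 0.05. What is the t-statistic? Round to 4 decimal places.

H₀: β₁ = 0 vs H₁: β₁ > 0.
t = (b₁ − β₁⁰)/SE = -0.4159 / 0.0689 = -6.0363.
df = n − k − 1 = 496 − 3 − 1 = 492.
One-sided p ≈ 1.0000, which is ≥ 0.05, so fail to reject H₀.
The data do not give significant evidence that the true slope on market return is positive, holding the other predictors fixed.

t = -6.0363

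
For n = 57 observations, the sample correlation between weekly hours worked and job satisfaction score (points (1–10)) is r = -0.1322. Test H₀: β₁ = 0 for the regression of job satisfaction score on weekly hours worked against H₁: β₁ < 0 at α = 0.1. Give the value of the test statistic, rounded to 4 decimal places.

t = r·√(n − 2)/√(1 − r²) = -0.1322·√55/√0.982523 = -0.9891.
df = n − 2 = 55.
One-sided p ≈ 0.1635, which is ≥ 0.1, so fail to reject H₀.
The data do not give significant evidence of a linear association between weekly hours worked and job satisfaction score.

t = -0.9891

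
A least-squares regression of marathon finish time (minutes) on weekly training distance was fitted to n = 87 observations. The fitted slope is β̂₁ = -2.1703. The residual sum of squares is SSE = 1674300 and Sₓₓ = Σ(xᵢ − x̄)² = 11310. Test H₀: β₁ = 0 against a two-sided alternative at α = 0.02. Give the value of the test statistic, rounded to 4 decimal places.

t = -1.6445

MSE = SSE/(n − 2) = 1674300/85 = 19697.6.
SE(β̂₁) = √(MSE/Sₓₓ) = √(19697.6/11310) = 1.3197.
t = -2.1703 / 1.3197 = -1.6445.
df = n − 2 = 85.
Two-sided p ≈ 0.1038, which is ≥ 0.02, so fail to reject H₀.
The data do not give significant evidence of an association between weekly training distance and marathon finish time.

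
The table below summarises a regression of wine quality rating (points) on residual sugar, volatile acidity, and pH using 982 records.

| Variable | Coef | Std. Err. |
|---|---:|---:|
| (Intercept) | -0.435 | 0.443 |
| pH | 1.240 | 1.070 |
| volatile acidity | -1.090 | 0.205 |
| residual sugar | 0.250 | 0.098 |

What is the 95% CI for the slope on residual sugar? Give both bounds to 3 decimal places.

(0.058, 0.442)

Read off: b = 0.250, SE = 0.098 for residual sugar.
df = n − k − 1 = 982 − 3 − 1 = 978.
t* = t_{0.025, 978} = 1.962393.
Margin = t* × SE = 1.962393 × 0.098 = 0.19231.
CI: 0.250 ± 0.19231 → (0.058, 0.442).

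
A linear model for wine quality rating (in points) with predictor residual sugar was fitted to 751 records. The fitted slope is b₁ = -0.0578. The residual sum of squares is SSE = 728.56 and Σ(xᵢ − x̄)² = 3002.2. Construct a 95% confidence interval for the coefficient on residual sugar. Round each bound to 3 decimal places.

MSE = SSE/(n − 2) = 728.56/749 = 0.97271.
SE(b₁) = √(MSE/Sₓₓ) = √(0.97271/3002.2) = 0.018.
df = n − 2 = 749.
t* = t_{0.025, 749} = 1.963136.
Margin = t* × SE = 1.963136 × 0.018 = 0.03534.
CI: -0.0578 ± 0.03534 → (-0.093, -0.022).
With 95% confidence, each one-unit increase in residual sugar is associated with a change of between -0.093 and -0.022 points in wine quality rating.

(-0.093, -0.022)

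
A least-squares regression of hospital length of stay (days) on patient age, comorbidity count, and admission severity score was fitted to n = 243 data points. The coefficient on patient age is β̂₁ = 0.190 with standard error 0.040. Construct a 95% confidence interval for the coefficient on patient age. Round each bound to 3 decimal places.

(0.111, 0.269)

df = n − k − 1 = 243 − 3 − 1 = 239.
t* = t_{0.025, 239} = 1.969939.
Margin = t* × SE = 1.969939 × 0.040 = 0.07880.
CI: 0.190 ± 0.07880 → (0.111, 0.269).
With 95% confidence, each one-unit increase in patient age is associated with a change of between 0.111 and 0.269 days in hospital length of stay, holding the other predictors fixed.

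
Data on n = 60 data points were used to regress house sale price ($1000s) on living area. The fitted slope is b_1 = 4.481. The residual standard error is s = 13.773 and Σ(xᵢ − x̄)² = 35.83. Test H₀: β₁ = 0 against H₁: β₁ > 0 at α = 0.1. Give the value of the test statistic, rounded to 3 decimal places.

SE(b_1) = s/√Sₓₓ = 13.773/√35.83 = 2.30094.
t = 4.481 / 2.30094 = 1.947.
df = n − 2 = 58.
One-sided p ≈ 0.0282, which is < 0.1, so reject H₀.
There is evidence that the true slope on living area is positive.

t = 1.947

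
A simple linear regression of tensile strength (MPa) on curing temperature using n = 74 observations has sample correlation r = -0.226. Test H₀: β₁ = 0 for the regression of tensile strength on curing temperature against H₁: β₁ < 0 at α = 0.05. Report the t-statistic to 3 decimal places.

t = -1.969

t = r·√(n − 2)/√(1 − r²) = -0.226·√72/√0.948924 = -1.969.
df = n − 2 = 72.
One-sided p ≈ 0.0264, which is < 0.05, so reject H₀.
There is evidence of a linear association between curing temperature and tensile strength.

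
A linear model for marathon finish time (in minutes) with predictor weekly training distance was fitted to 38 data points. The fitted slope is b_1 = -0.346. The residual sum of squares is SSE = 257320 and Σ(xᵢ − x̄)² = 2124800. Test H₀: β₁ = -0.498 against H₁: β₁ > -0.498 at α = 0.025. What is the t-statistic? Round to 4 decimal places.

t = 2.6207

MSE = SSE/(n − 2) = 257320/36 = 7147.78.
SE(b_1) = √(MSE/Sₓₓ) = √(7147.78/2124800) = 0.0579998.
t = (-0.346 − (-0.498)) / 0.0579998 = 2.6207.
df = n − 2 = 36.
One-sided p ≈ 0.0064, which is < 0.025, so reject H₀.
There is evidence that the true slope on weekly training distance exceeds -0.498 minutes per unit.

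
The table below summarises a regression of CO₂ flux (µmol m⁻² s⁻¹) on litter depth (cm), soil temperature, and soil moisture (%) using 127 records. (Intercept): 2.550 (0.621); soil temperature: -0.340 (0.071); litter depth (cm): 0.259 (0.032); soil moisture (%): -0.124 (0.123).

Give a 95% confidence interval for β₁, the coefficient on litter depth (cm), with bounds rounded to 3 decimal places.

(0.196, 0.322)

Read off: b = 0.259, SE = 0.032 for litter depth (cm).
df = n − k − 1 = 127 − 3 − 1 = 123.
t* = t_{0.025, 123} = 1.979439.
Margin = t* × SE = 1.979439 × 0.032 = 0.06334.
CI: 0.259 ± 0.06334 → (0.196, 0.322).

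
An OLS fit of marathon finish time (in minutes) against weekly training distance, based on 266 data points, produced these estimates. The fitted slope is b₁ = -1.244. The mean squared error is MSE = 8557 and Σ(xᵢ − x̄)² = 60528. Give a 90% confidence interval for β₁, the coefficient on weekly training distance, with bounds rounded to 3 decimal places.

SE(b₁) = √(MSE/Sₓₓ) = √(8557/60528) = 0.375995.
df = n − 2 = 264.
t* = t_{0.05, 264} = 1.650646.
Margin = t* × SE = 1.650646 × 0.375995 = 0.62064.
CI: -1.244 ± 0.62064 → (-1.865, -0.623).
With 90% confidence, each one-unit increase in weekly training distance is associated with a change of between -1.865 and -0.623 minutes in marathon finish time.

(-1.865, -0.623)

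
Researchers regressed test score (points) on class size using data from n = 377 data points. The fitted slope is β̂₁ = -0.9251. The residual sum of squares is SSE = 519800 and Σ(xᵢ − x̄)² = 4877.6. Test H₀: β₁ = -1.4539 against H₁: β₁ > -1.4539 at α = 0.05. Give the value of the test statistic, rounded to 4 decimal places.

t = 0.9920

MSE = SSE/(n − 2) = 519800/375 = 1386.13.
SE(β̂₁) = √(MSE/Sₓₓ) = √(1386.13/4877.6) = 0.533089.
t = (-0.9251 − (-1.4539)) / 0.533089 = 0.9920.
df = n − 2 = 375.
One-sided p ≈ 0.1609, which is ≥ 0.05, so fail to reject H₀.
The data do not give significant evidence that the true slope on class size exceeds -1.4539 points per unit.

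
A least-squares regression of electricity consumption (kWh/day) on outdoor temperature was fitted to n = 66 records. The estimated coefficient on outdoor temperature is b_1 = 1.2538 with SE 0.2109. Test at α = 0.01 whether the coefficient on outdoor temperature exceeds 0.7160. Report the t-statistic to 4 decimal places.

H₀: β₁ = 0.7160 vs H₁: β₁ > 0.7160.
t = (b_1 − β₁⁰)/SE = (1.2538 − 0.7160) / 0.2109 = 2.5500.
df = n − 2 = 66 − 2 = 64.
One-sided p ≈ 0.0066, which is < 0.01, so reject H₀.
There is evidence that the true slope on outdoor temperature exceeds 0.7160 kWh/day per unit.

t = 2.5500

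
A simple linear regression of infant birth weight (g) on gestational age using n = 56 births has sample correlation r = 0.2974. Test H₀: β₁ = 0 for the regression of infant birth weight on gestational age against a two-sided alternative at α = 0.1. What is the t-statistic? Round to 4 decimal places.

t = 2.2890

t = r·√(n − 2)/√(1 − r²) = 0.2974·√54/√0.911553 = 2.2890.
df = n − 2 = 54.
Two-sided p ≈ 0.0260, which is < 0.1, so reject H₀.
There is evidence of a linear association between gestational age and infant birth weight.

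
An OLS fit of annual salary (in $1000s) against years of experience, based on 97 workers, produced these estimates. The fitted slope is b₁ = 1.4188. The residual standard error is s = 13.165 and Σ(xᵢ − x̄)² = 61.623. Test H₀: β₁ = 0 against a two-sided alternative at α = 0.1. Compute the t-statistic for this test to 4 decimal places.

SE(b₁) = s/√Sₓₓ = 13.165/√61.623 = 1.67706.
t = 1.4188 / 1.67706 = 0.8460.
df = n − 2 = 95.
Two-sided p ≈ 0.3997, which is ≥ 0.1, so fail to reject H₀.
The data do not give significant evidence of an association between years of experience and annual salary.

t = 0.8460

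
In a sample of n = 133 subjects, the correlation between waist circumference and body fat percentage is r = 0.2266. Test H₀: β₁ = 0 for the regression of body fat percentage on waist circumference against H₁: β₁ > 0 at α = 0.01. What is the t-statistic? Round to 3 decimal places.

t = 2.663

t = r·√(n − 2)/√(1 − r²) = 0.2266·√131/√0.948652 = 2.663.
df = n − 2 = 131.
One-sided p ≈ 0.0044, which is < 0.01, so reject H₀.
There is evidence of a linear association between waist circumference and body fat percentage.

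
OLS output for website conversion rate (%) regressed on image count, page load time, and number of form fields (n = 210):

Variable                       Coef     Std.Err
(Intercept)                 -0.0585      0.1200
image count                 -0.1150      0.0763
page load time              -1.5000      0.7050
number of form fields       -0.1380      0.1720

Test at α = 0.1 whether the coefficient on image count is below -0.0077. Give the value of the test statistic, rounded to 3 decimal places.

t = -1.406

Read off: b = -0.1150, SE = 0.0763 for image count.
H₀: β₁ = -0.0077 vs H₁: β₁ < -0.0077.
t = (-0.1150 − (-0.0077)) / 0.0763 = -1.406.
df = n − k − 1 = 210 − 3 − 1 = 206.
One-sided p ≈ 0.0806, which is < 0.1, so reject H₀.
There is evidence that the true slope on image count is below -0.0077 % per unit, holding the other predictors fixed.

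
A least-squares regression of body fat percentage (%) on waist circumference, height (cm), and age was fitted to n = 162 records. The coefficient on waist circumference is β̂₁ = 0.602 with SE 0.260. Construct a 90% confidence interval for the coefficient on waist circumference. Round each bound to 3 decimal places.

(0.172, 1.032)

df = n − k − 1 = 162 − 3 − 1 = 158.
t* = t_{0.05, 158} = 1.654555.
Margin = t* × SE = 1.654555 × 0.260 = 0.43018.
CI: 0.602 ± 0.43018 → (0.172, 1.032).
With 90% confidence, each one-unit increase in waist circumference is associated with a change of between 0.172 and 1.032 % in body fat percentage, holding the other predictors fixed.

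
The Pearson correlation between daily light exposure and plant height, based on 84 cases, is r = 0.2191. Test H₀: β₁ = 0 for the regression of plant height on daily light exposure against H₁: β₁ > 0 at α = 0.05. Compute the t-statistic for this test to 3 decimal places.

t = 2.033

t = r·√(n − 2)/√(1 − r²) = 0.2191·√82/√0.951995 = 2.033.
df = n − 2 = 82.
One-sided p ≈ 0.0226, which is < 0.05, so reject H₀.
There is evidence of a linear association between daily light exposure and plant height.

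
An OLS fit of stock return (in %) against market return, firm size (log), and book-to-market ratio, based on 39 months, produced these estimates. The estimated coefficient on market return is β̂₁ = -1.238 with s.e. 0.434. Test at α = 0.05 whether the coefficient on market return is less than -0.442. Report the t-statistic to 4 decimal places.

t = -1.8341

H₀: β₁ = -0.442 vs H₁: β₁ < -0.442.
t = (β̂₁ − β₁⁰)/SE = (-1.238 − (-0.442)) / 0.434 = -1.8341.
df = n − k − 1 = 39 − 3 − 1 = 35.
One-sided p ≈ 0.0376, which is < 0.05, so reject H₀.
There is evidence that the true slope on market return is below -0.442 % per unit, holding the other predictors fixed.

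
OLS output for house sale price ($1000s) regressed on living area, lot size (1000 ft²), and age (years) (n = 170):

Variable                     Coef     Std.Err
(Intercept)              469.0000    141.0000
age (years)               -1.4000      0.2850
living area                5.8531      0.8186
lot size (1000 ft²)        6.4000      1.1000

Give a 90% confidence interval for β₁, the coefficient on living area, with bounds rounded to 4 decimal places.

Read off: b = 5.8531, SE = 0.8186 for living area.
df = n − k − 1 = 170 − 3 − 1 = 166.
t* = t_{0.05, 166} = 1.654085.
Margin = t* × SE = 1.654085 × 0.8186 = 1.354034.
CI: 5.8531 ± 1.354034 → (4.4991, 7.2071).

(4.4991, 7.2071)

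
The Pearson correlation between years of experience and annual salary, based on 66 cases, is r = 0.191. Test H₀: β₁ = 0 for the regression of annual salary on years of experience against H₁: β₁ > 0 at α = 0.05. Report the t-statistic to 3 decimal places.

t = r·√(n − 2)/√(1 − r²) = 0.191·√64/√0.963519 = 1.557.
df = n − 2 = 64.
One-sided p ≈ 0.0622, which is ≥ 0.05, so fail to reject H₀.
The data do not give significant evidence of a linear association between years of experience and annual salary.

t = 1.557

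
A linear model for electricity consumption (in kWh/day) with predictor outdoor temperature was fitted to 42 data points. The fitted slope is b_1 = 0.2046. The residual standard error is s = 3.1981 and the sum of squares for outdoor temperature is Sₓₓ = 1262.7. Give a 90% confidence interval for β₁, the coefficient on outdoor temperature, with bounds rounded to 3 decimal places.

(0.053, 0.356)

SE(b_1) = s/√Sₓₓ = 3.1981/√1262.7 = 0.0899999.
df = n − 2 = 40.
t* = t_{0.05, 40} = 1.683851.
Margin = t* × SE = 1.683851 × 0.0899999 = 0.15155.
CI: 0.2046 ± 0.15155 → (0.053, 0.356).
With 90% confidence, each one-unit increase in outdoor temperature is associated with a change of between 0.053 and 0.356 kWh/day in electricity consumption.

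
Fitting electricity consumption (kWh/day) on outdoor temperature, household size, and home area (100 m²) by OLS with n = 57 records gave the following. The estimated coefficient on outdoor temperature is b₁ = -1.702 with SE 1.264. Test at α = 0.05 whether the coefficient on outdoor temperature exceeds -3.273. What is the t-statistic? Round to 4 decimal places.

H₀: β₁ = -3.273 vs H₁: β₁ > -3.273.
t = (b₁ − β₁⁰)/SE = (-1.702 − (-3.273)) / 1.264 = 1.2429.
df = n − k − 1 = 57 − 3 − 1 = 53.
One-sided p ≈ 0.1097, which is ≥ 0.05, so fail to reject H₀.
The data do not give significant evidence that the true slope on outdoor temperature exceeds -3.273 kWh/day per unit, holding the other predictors fixed.

t = 1.2429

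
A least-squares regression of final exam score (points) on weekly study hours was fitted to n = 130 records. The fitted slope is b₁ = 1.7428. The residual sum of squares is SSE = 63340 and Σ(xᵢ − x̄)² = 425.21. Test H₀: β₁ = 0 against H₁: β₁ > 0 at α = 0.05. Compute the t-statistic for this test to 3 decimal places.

MSE = SSE/(n − 2) = 63340/128 = 494.844.
SE(b₁) = √(MSE/Sₓₓ) = √(494.844/425.21) = 1.07878.
t = 1.7428 / 1.07878 = 1.616.
df = n − 2 = 128.
One-sided p ≈ 0.0543, which is ≥ 0.05, so fail to reject H₀.
The data do not give significant evidence that the true slope on weekly study hours is positive.

t = 1.616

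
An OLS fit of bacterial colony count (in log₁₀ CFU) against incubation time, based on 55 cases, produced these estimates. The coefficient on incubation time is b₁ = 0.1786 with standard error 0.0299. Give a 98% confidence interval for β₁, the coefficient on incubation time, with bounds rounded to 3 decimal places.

(0.107, 0.250)

df = n − 2 = 55 − 2 = 53.
t* = t_{0.01, 53} = 2.39879.
Margin = t* × SE = 2.39879 × 0.0299 = 0.07172.
CI: 0.1786 ± 0.07172 → (0.107, 0.250).
With 98% confidence, each one-unit increase in incubation time is associated with a change of between 0.107 and 0.250 log₁₀ CFU in bacterial colony count.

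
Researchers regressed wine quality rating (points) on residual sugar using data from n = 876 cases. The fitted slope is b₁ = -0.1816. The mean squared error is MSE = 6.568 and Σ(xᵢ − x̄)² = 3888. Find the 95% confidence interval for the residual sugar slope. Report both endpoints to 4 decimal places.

(-0.2623, -0.1009)

SE(b₁) = √(MSE/Sₓₓ) = √(6.568/3888) = 0.0411011.
df = n − 2 = 874.
t* = t_{0.025, 874} = 1.962682.
Margin = t* × SE = 1.962682 × 0.0411011 = 0.080668.
CI: -0.1816 ± 0.080668 → (-0.2623, -0.1009).
With 95% confidence, each one-unit increase in residual sugar is associated with a change of between -0.2623 and -0.1009 points in wine quality rating.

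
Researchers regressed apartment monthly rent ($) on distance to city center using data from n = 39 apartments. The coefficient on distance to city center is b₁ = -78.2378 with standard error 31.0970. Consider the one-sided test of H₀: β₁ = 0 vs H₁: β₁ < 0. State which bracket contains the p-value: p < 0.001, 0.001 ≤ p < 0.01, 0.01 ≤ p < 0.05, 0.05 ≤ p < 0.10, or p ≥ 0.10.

t = -78.2378 / 31.0970 = -2.516.
df = n − 2 = 39 − 2 = 37.
One-sided p = P(T_{37} < t) ≈ 0.0082.
So 0.001 ≤ p < 0.01.

0.001 ≤ p < 0.01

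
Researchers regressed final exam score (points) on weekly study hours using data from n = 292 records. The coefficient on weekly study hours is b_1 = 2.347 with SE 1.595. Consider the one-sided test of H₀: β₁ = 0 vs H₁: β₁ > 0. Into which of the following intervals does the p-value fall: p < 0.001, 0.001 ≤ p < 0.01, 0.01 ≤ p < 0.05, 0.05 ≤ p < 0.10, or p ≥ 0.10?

t = 2.347 / 1.595 = 1.471.
df = n − 2 = 292 − 2 = 290.
One-sided p = P(T_{290} > t) ≈ 0.0711.
So 0.05 ≤ p < 0.10.

0.05 ≤ p < 0.10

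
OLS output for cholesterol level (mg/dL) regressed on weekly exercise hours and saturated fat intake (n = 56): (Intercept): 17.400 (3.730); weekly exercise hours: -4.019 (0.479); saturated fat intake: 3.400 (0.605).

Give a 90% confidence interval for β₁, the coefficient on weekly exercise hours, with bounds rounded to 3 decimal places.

(-4.821, -3.217)

Read off: b = -4.019, SE = 0.479 for weekly exercise hours.
df = n − k − 1 = 56 − 2 − 1 = 53.
t* = t_{0.05, 53} = 1.674116.
Margin = t* × SE = 1.674116 × 0.479 = 0.80190.
CI: -4.019 ± 0.80190 → (-4.821, -3.217).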